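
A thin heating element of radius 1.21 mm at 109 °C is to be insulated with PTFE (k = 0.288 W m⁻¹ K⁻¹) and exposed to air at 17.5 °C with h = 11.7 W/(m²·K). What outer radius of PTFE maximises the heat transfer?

r_cr = 2.46 cm

For a cylinder, r_cr = k_ins/h = 0.288/11.7 = 0.0246 m = 2.46 cm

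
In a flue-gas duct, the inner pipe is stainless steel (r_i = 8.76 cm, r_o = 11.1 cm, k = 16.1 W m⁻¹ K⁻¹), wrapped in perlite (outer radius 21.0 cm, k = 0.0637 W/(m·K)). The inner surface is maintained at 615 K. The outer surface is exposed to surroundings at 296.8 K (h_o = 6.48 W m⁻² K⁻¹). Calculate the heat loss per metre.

Series thermal resistances, inner to outer:
  R'_stainless steel = ln(0.111/0.0876)/(2πk) = 0.2367/(2π·16.1) = 0.002340 m·K/W
  R'_perlite = ln(0.210/0.111)/(2πk) = 0.6376/(2π·0.0637) = 1.593 m·K/W
  R'_conv,out = 1/(2πr h) = 1/(2π·0.210·6.48) = 0.1170 m·K/W
ΣR = 0.002340 + 1.593 + 0.1170 = 1.712 m·K/W
Q' = ΔT/ΣR = (615 K − 296.8 K)/1.712 = 186 W/m

Q' = 186 W/m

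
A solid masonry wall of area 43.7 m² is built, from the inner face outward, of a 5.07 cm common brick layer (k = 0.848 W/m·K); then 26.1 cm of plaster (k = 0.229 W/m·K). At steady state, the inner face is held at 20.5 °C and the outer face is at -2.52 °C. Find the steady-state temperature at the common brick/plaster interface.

Series thermal resistances, inner to outer:
  R_common brick = L/(kA) = 0.0507/(0.848·43.7) = 0.001368 K/W
  R_plaster = L/(kA) = 0.261/(0.229·43.7) = 0.02608 K/W
ΣR = 0.001368 + 0.02608 = 0.02745 K/W
Q = ΔT/ΣR = (20.5 °C − -2.52 °C)/0.02745 = 838.6 W
From the inner boundary to the common brick/plaster interface, ΣR_partial = 0.001368 K/W.
T_interface = T_in − Q·ΣR_partial = 20.5 °C − (838.6)(0.001368) = 19.4 °C

T = 19.4 °C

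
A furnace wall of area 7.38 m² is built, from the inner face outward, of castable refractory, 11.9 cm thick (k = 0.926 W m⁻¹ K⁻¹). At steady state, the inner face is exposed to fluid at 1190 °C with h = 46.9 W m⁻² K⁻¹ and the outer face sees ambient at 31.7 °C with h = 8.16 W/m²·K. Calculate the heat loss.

Series thermal resistances, inner to outer:
  R_conv,in = 1/(hA) = 1/(46.9·7.38) = 0.002889 K/W
  R_castable refractory = L/(kA) = 0.119/(0.926·7.38) = 0.01741 K/W
  R_conv,out = 1/(hA) = 1/(8.16·7.38) = 0.01661 K/W
ΣR = 0.002889 + 0.01741 + 0.01661 = 0.03691 K/W
Q = ΔT/ΣR = (1190 °C − 31.7 °C)/0.03691 = 31400 W

Q = 31400 W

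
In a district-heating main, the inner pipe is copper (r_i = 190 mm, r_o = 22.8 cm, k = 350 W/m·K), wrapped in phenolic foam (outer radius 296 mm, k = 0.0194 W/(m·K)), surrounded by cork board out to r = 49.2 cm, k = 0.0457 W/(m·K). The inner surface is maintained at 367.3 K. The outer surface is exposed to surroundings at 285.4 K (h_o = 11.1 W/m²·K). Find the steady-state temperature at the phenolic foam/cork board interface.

T = 322.8 K

Series thermal resistances, inner to outer:
  R'_copper = ln(0.228/0.190)/(2πk) = 0.1823/(2π·350) = 8.291×10^-5 m·K/W
  R'_phenolic foam = ln(0.296/0.228)/(2πk) = 0.2610/(2π·0.0194) = 2.141 m·K/W
  R'_cork board = ln(0.492/0.296)/(2πk) = 0.5081/(2π·0.0457) = 1.770 m·K/W
  R'_conv,out = 1/(2πr h) = 1/(2π·0.492·11.1) = 0.02914 m·K/W
ΣR = 8.291×10^-5 + 2.141 + 1.770 + 0.02914 = 3.940 m·K/W
Q' = ΔT/ΣR = (367.3 K − 285.4 K)/3.940 = 20.79 W/m
From the inner boundary to the phenolic foam/cork board interface, ΣR_partial = 2.141 m·K/W.
T_interface = T_in − Q'·ΣR_partial = 367.3 K − (20.79)(2.141) = 322.8 K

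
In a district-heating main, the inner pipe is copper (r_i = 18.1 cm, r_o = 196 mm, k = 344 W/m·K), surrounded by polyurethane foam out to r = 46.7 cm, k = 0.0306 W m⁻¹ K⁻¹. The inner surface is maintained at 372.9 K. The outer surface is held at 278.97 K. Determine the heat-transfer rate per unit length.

Series thermal resistances, inner to outer:
  R'_copper = ln(0.196/0.181)/(2πk) = 0.07962/(2π·344) = 3.684×10^-5 m·K/W
  R'_polyurethane foam = ln(0.467/0.196)/(2πk) = 0.8682/(2π·0.0306) = 4.516 m·K/W
ΣR = 3.684×10^-5 + 4.516 = 4.516 m·K/W
Q' = ΔT/ΣR = (372.9 K − 278.97 K)/4.516 = 20.8 W/m

Q' = 20.8 W/m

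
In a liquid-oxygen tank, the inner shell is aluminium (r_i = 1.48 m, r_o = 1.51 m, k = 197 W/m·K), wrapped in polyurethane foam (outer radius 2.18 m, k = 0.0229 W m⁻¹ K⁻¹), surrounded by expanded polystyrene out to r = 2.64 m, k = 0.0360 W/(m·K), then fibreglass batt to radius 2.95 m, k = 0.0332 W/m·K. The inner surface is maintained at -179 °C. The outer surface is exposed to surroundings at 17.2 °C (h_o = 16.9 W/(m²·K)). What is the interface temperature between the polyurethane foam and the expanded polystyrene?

Series thermal resistances, inner to outer:
  R_aluminium = (1/1.48 − 1/1.51)/(4πk) = 0.01342/(4π·197) = 5.423×10^-6 K/W
  R_polyurethane foam = (1/1.51 − 1/2.18)/(4πk) = 0.2035/(4π·0.0229) = 0.7073 K/W
  R_expanded polystyrene = (1/2.18 − 1/2.64)/(4πk) = 0.07993/(4π·0.0360) = 0.1767 K/W
  R_fibreglass batt = (1/2.64 − 1/2.95)/(4πk) = 0.03980/(4π·0.0332) = 0.09541 K/W
  R_conv,out = 1/(4πr²h) = 1/(4π·2.95²·16.9) = 5.411×10^-4 K/W
ΣR = 5.423×10^-6 + 0.7073 + 0.1767 + 0.09541 + 5.411×10^-4 = 0.9800 K/W
Q = ΔT/ΣR = (-179 °C − 17.2 °C)/0.9800 = -200.2 W
From the inner boundary to the polyurethane foam/expanded polystyrene interface, ΣR_partial = 0.7073 K/W.
T_interface = T_in − Q·ΣR_partial = -179 °C − (-200.2)(0.7073) = -37.4 °C

T = -37.4 °C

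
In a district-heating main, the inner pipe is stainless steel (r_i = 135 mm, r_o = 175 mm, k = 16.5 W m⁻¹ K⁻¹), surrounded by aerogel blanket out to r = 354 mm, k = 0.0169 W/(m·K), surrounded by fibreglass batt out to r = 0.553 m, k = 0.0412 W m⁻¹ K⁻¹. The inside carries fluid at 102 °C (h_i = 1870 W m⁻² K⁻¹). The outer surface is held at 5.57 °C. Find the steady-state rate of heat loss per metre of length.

Series thermal resistances, inner to outer:
  R'_conv,in = 1/(2πr h) = 1/(2π·0.135·1870) = 6.304×10^-4 m·K/W
  R'_stainless steel = ln(0.175/0.135)/(2πk) = 0.2595/(2π·16.5) = 0.002503 m·K/W
  R'_aerogel blanket = ln(0.354/0.175)/(2πk) = 0.7045/(2π·0.0169) = 6.635 m·K/W
  R'_fibreglass batt = ln(0.553/0.354)/(2πk) = 0.4461/(2π·0.0412) = 1.723 m·K/W
ΣR = 6.304×10^-4 + 0.002503 + 6.635 + 1.723 = 8.361 m·K/W
Q' = ΔT/ΣR = (102 °C − 5.57 °C)/8.361 = 11.5 W/m

Q' = 11.5 W/m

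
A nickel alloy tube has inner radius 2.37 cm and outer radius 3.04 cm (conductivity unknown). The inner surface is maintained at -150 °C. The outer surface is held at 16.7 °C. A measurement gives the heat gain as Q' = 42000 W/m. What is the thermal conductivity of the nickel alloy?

ΣR = ΔT/Q' = |-150 − 16.7|/42000 = 0.003969 m·K/W
ln(r₂/r₁)/(2πk) = 0.003969 ⇒ k = 0.2490/(2π·0.003969) = 9.98 W/m·K

k = 9.98 W/m·K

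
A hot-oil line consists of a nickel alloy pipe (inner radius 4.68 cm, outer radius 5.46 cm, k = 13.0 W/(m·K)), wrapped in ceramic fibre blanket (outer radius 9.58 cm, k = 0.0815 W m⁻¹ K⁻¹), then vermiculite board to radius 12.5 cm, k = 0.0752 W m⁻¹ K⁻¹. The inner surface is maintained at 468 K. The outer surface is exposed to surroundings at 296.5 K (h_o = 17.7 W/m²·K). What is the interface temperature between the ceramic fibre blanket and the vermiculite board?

T = 359.3 K

Series thermal resistances, inner to outer:
  R'_nickel alloy = ln(0.0546/0.0468)/(2πk) = 0.1542/(2π·13.0) = 0.001887 m·K/W
  R'_ceramic fibre blanket = ln(0.0958/0.0546)/(2πk) = 0.5622/(2π·0.0815) = 1.098 m·K/W
  R'_vermiculite board = ln(0.125/0.0958)/(2πk) = 0.2661/(2π·0.0752) = 0.5631 m·K/W
  R'_conv,out = 1/(2πr h) = 1/(2π·0.125·17.7) = 0.07193 m·K/W
ΣR = 0.001887 + 1.098 + 0.5631 + 0.07193 = 1.735 m·K/W
Q' = ΔT/ΣR = (468 K − 296.5 K)/1.735 = 98.85 W/m
From the inner boundary to the ceramic fibre blanket/vermiculite board interface, ΣR_partial = 1.100 m·K/W.
T_interface = T_in − Q'·ΣR_partial = 468 K − (98.85)(1.100) = 359.3 K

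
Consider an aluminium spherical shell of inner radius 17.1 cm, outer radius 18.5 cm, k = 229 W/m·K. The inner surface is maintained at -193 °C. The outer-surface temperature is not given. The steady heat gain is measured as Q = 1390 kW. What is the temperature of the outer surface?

Sum the resistances:
  R_aluminium = (1/0.171 − 1/0.185)/(4πk) = 0.4425/(4π·229) = 1.538×10^-4 K/W
ΣR = 1.538×10^-4 K/W
ΔT = Q·ΣR = 1.39×10^6 × 1.538×10^-4 = 213.8 K
Heat flows inward, so T_out = T_in + ΔT = -193 + 213.8 = 20.8 °C

T_out = 20.8 °C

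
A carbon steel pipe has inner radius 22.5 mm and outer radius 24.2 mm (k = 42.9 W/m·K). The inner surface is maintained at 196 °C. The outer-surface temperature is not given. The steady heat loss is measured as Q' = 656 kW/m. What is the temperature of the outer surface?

Series resistances:
  R'_carbon steel = ln(0.0242/0.0225)/(2πk) = 0.07284/(2π·42.9) = 2.702×10^-4 m·K/W
ΣR = 2.702×10^-4 m·K/W
ΔT = Q'·ΣR = 6.56×10^5 × 2.702×10^-4 = 177.3 K
Heat flows outward, so T_out = T_in − ΔT = 196 − 177.3 = 18.7 °C

T_out = 18.7 °C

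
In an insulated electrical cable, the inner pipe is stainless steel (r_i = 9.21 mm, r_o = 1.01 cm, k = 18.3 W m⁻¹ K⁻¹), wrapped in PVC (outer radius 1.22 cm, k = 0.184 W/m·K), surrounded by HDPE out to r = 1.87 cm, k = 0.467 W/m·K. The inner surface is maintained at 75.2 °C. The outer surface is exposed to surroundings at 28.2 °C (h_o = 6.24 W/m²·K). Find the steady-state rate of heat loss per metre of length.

Series thermal resistances, inner to outer:
  R'_stainless steel = ln(0.0101/0.00921)/(2πk) = 0.09225/(2π·18.3) = 8.023×10^-4 m·K/W
  R'_PVC = ln(0.0122/0.0101)/(2πk) = 0.1889/(2π·0.184) = 0.1634 m·K/W
  R'_HDPE = ln(0.0187/0.0122)/(2πk) = 0.4271/(2π·0.467) = 0.1456 m·K/W
  R'_conv,out = 1/(2πr h) = 1/(2π·0.0187·6.24) = 1.364 m·K/W
ΣR = 8.023×10^-4 + 0.1634 + 0.1456 + 1.364 = 1.674 m·K/W
Q' = ΔT/ΣR = (75.2 °C − 28.2 °C)/1.674 = 28.1 W/m

Q' = 28.1 W/m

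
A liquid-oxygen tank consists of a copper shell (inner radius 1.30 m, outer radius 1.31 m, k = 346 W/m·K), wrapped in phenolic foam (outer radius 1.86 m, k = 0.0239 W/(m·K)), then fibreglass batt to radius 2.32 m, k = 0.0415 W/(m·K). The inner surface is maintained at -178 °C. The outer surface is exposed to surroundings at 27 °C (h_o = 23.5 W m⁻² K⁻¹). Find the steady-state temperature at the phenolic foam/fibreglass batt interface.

T = -16.9 °C

Series thermal resistances, inner to outer:
  R_copper = (1/1.30 − 1/1.31)/(4πk) = 0.005872/(4π·346) = 1.351×10^-6 K/W
  R_phenolic foam = (1/1.31 − 1/1.86)/(4πk) = 0.2257/(4π·0.0239) = 0.7516 K/W
  R_fibreglass batt = (1/1.86 − 1/2.32)/(4πk) = 0.1066/(4π·0.0415) = 0.2044 K/W
  R_conv,out = 1/(4πr²h) = 1/(4π·2.32²·23.5) = 6.291×10^-4 K/W
ΣR = 1.351×10^-6 + 0.7516 + 0.2044 + 6.291×10^-4 = 0.9566 K/W
Q = ΔT/ΣR = (-178 °C − 27 °C)/0.9566 = -214.3 W
From the inner boundary to the phenolic foam/fibreglass batt interface, ΣR_partial = 0.7516 K/W.
T_interface = T_in − Q·ΣR_partial = -178 °C − (-214.3)(0.7516) = -16.9 °C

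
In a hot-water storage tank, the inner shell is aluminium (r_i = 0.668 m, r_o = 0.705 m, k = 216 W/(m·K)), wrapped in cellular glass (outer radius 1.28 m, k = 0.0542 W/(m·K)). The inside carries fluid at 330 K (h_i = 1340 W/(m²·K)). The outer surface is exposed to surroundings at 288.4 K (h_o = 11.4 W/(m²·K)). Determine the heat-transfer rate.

Resistance network (inner→outer):
  R_conv,in = 1/(4πr²h) = 1/(4π·0.668²·1340) = 1.331×10^-4 K/W
  R_aluminium = (1/0.668 − 1/0.705)/(4πk) = 0.07857/(4π·216) = 2.894×10^-5 K/W
  R_cellular glass = (1/0.705 − 1/1.28)/(4πk) = 0.6372/(4π·0.0542) = 0.9355 K/W
  R_conv,out = 1/(4πr²h) = 1/(4π·1.28²·11.4) = 0.004261 K/W
ΣR = 1.331×10^-4 + 2.894×10^-5 + 0.9355 + 0.004261 = 0.9399 K/W
Q = ΔT/ΣR = (330 K − 288.4 K)/0.9399 = 44.3 W

Q = 44.3 W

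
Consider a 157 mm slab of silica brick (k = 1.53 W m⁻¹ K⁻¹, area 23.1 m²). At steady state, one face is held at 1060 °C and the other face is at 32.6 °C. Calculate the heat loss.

Q = kA·ΔT/L = 1.53 × 23.1 × |1060 °C − 32.6 °C| / 0.157 = 2.31×10^5 W

Q = 231 kW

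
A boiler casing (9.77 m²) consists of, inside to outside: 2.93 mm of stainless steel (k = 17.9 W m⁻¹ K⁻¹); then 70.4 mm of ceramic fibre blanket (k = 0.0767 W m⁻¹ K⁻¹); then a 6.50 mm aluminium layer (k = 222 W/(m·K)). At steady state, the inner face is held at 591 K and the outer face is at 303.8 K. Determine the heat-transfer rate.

Resistance network (inner→outer):
  R_stainless steel = L/(kA) = 0.00293/(17.9·9.77) = 1.675×10^-5 K/W
  R_ceramic fibre blanket = L/(kA) = 0.0704/(0.0767·9.77) = 0.09395 K/W
  R_aluminium = L/(kA) = 0.00650/(222·9.77) = 2.997×10^-6 K/W
ΣR = 1.675×10^-5 + 0.09395 + 2.997×10^-6 = 0.09397 K/W
Q = ΔT/ΣR = (591 K − 303.8 K)/0.09397 = 3060 W

Q = 3.06 kW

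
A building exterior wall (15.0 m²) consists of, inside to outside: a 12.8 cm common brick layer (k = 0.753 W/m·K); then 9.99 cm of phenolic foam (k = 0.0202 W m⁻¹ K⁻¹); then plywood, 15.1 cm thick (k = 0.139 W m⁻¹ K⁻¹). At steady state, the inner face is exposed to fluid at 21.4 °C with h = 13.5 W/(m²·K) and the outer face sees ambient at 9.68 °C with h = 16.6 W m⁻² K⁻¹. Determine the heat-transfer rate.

Q = 27.7 W

Resistance network (inner→outer):
  R_conv,in = 1/(hA) = 1/(13.5·15.0) = 0.004938 K/W
  R_common brick = L/(kA) = 0.128/(0.753·15.0) = 0.01133 K/W
  R_phenolic foam = L/(kA) = 0.0999/(0.0202·15.0) = 0.3297 K/W
  R_plywood = L/(kA) = 0.151/(0.139·15.0) = 0.07242 K/W
  R_conv,out = 1/(hA) = 1/(16.6·15.0) = 0.004016 K/W
ΣR = 0.004938 + 0.01133 + 0.3297 + 0.07242 + 0.004016 = 0.4224 K/W
Q = ΔT/ΣR = (21.4 °C − 9.68 °C)/0.4224 = 27.7 W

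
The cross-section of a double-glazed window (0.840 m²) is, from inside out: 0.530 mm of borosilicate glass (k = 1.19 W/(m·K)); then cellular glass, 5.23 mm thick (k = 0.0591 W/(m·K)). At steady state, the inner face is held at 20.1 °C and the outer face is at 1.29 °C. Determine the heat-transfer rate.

Q = 178 W

Resistance network (inner→outer):
  R_borosilicate glass = L/(kA) = 5.30×10^-4/(1.19·0.840) = 5.302×10^-4 K/W
  R_cellular glass = L/(kA) = 0.00523/(0.0591·0.840) = 0.1054 K/W
ΣR = 5.302×10^-4 + 0.1054 = 0.1059 K/W
Q = ΔT/ΣR = (20.1 °C − 1.29 °C)/0.1059 = 178 W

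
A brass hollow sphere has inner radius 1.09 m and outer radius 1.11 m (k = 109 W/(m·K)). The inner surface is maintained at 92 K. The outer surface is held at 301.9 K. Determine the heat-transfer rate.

Q = 17400 kW

Q = 4πk·ΔT/(1/r₁ − 1/r₂) = 4π × 109 × 209.9 / (1/1.09 − 1/1.11) = 1.74×10^7 W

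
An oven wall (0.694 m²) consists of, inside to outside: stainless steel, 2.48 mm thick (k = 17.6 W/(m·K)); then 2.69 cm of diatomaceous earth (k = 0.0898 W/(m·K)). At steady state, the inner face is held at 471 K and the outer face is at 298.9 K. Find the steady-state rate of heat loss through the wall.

Q = 399 W

Resistance network (inner→outer):
  R_stainless steel = L/(kA) = 0.00248/(17.6·0.694) = 2.030×10^-4 K/W
  R_diatomaceous earth = L/(kA) = 0.0269/(0.0898·0.694) = 0.4316 K/W
ΣR = 2.030×10^-4 + 0.4316 = 0.4318 K/W
Q = ΔT/ΣR = (471 K − 298.9 K)/0.4318 = 399 W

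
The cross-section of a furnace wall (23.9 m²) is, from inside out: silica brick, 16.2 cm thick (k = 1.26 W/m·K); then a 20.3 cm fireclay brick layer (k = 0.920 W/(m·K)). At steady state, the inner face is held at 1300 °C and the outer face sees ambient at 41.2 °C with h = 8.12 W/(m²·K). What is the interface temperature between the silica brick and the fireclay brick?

Treat each layer as a resistance in series:
  R_silica brick = L/(kA) = 0.162/(1.26·23.9) = 0.005380 K/W
  R_fireclay brick = L/(kA) = 0.203/(0.920·23.9) = 0.009232 K/W
  R_conv,out = 1/(hA) = 1/(8.12·23.9) = 0.005153 K/W
ΣR = 0.005380 + 0.009232 + 0.005153 = 0.01977 K/W
Q = ΔT/ΣR = (1300 °C − 41.2 °C)/0.01977 = 63670 W
From the inner boundary to the silica brick/fireclay brick interface, ΣR_partial = 0.005380 K/W.
T_interface = T_in − Q·ΣR_partial = 1300 °C − (63670)(0.005380) = 957 °C

T = 957 °C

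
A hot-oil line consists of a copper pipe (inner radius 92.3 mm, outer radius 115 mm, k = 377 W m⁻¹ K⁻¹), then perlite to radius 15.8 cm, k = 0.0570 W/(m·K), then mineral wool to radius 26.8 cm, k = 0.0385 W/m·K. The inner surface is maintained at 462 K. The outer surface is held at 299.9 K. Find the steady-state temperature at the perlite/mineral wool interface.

Series thermal resistances, inner to outer:
  R'_copper = ln(0.115/0.0923)/(2πk) = 0.2199/(2π·377) = 9.283×10^-5 m·K/W
  R'_perlite = ln(0.158/0.115)/(2πk) = 0.3177/(2π·0.0570) = 0.8870 m·K/W
  R'_mineral wool = ln(0.268/0.158)/(2πk) = 0.5284/(2π·0.0385) = 2.184 m·K/W
ΣR = 9.283×10^-5 + 0.8870 + 2.184 = 3.071 m·K/W
Q' = ΔT/ΣR = (462 K − 299.9 K)/3.071 = 52.78 W/m
From the inner boundary to the perlite/mineral wool interface, ΣR_partial = 0.8871 m·K/W.
T_interface = T_in − Q'·ΣR_partial = 462 K − (52.78)(0.8871) = 415 K

T = 415 K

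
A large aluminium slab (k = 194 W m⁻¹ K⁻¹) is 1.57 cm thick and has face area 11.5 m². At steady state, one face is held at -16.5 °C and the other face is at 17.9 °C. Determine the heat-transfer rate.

Q = kA·ΔT/L = 194 × 11.5 × |-16.5 °C − 17.9 °C| / 0.0157 = 4.89×10^6 W

Q = 4.89×10^6 W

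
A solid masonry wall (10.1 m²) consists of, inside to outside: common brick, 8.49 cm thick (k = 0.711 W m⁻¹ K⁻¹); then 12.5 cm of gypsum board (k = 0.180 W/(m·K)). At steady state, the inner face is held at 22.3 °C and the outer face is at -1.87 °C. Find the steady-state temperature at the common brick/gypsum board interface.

Treat each layer as a resistance in series:
  R_common brick = L/(kA) = 0.0849/(0.711·10.1) = 0.01182 K/W
  R_gypsum board = L/(kA) = 0.125/(0.180·10.1) = 0.06876 K/W
ΣR = 0.01182 + 0.06876 = 0.08058 K/W
Q = ΔT/ΣR = (22.3 °C − -1.87 °C)/0.08058 = 300.0 W
From the inner boundary to the common brick/gypsum board interface, ΣR_partial = 0.01182 K/W.
T_interface = T_in − Q·ΣR_partial = 22.3 °C − (300.0)(0.01182) = 18.8 °C

T = 18.8 °C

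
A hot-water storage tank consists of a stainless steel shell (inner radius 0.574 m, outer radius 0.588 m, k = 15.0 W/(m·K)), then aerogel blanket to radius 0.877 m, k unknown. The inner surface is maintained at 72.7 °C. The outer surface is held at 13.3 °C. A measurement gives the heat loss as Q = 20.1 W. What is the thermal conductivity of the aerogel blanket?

k = 0.0151 W/m·K

ΣR = ΔT/Q = |72.7 − 13.3|/20.1 = 2.955 K/W
Known resistances:
  R_stainless steel = (1/0.574 − 1/0.588)/(4πk) = 0.04148/(4π·15.0) = 2.201×10^-4 K/W
R_aerogel blanket = ΣR − ΣR_known = 2.955 − 2.201×10^-4 = 2.955 K/W
(1/r₁−1/r₂)/(4πk) = 2.955 ⇒ k = 0.5604/(4π·2.955) = 0.0151 W/m·K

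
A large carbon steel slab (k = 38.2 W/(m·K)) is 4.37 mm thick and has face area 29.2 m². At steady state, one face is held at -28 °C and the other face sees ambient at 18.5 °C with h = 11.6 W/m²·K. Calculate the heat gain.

Q = 15700 W

Resistance network (inner→outer):
  R_carbon steel = L/(kA) = 0.00437/(38.2·29.2) = 3.918×10^-6 K/W
  R_conv,out = 1/(hA) = 1/(11.6·29.2) = 0.002952 K/W
ΣR = 3.918×10^-6 + 0.002952 = 0.002956 K/W
Q = ΔT/ΣR = (-28 °C − 18.5 °C)/0.002956 = -15700 W
(Negative Q ⇒ heat flows inward; heat gain = 15700 W.)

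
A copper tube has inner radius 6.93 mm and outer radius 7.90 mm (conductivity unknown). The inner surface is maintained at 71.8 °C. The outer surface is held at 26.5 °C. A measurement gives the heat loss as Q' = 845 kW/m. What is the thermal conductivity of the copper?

ΣR = ΔT/Q' = |71.8 − 26.5|/8.45×10^5 = 5.361×10^-5 m·K/W
ln(r₂/r₁)/(2πk) = 5.361×10^-5 ⇒ k = 0.1310/(2π·5.361×10^-5) = 389 W/m·K

k = 389 W/m·K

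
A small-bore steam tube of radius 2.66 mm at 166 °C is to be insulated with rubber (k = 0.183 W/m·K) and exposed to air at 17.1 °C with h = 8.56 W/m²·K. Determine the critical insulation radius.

For a cylinder, r_cr = k_ins/h = 0.183/8.56 = 0.0214 m = 2.14 cm

r_cr = 2.14 cm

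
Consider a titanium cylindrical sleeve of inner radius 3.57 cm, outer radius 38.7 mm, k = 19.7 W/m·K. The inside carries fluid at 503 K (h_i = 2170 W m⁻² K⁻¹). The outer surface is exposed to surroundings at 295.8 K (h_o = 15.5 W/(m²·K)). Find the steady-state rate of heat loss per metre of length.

Q' = 773 W/m

Treat each layer as a resistance in series:
  R'_conv,in = 1/(2πr h) = 1/(2π·0.0357·2170) = 0.002054 m·K/W
  R'_titanium = ln(0.0387/0.0357)/(2πk) = 0.08069/(2π·19.7) = 6.519×10^-4 m·K/W
  R'_conv,out = 1/(2πr h) = 1/(2π·0.0387·15.5) = 0.2653 m·K/W
ΣR = 0.002054 + 6.519×10^-4 + 0.2653 = 0.2680 m·K/W
Q' = ΔT/ΣR = (503 K − 295.8 K)/0.2680 = 773 W/m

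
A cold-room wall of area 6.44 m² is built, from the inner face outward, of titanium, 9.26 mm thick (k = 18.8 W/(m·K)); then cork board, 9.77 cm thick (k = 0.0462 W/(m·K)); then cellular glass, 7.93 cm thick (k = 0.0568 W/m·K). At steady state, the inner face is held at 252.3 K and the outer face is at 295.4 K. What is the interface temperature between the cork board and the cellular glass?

Treat each layer as a resistance in series:
  R_titanium = L/(kA) = 0.00926/(18.8·6.44) = 7.648×10^-5 K/W
  R_cork board = L/(kA) = 0.0977/(0.0462·6.44) = 0.3284 K/W
  R_cellular glass = L/(kA) = 0.0793/(0.0568·6.44) = 0.2168 K/W
ΣR = 7.648×10^-5 + 0.3284 + 0.2168 = 0.5453 K/W
Q = ΔT/ΣR = (252.3 K − 295.4 K)/0.5453 = -79.04 W
From the inner boundary to the cork board/cellular glass interface, ΣR_partial = 0.3285 K/W.
T_interface = T_in − Q·ΣR_partial = 252.3 K − (-79.04)(0.3285) = 278.26 K

T = 278.26 K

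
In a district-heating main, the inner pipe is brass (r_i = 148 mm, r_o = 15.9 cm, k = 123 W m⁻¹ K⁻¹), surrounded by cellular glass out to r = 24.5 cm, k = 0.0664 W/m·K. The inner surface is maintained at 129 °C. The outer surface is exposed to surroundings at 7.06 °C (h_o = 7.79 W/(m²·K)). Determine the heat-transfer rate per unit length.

Treat each layer as a resistance in series:
  R'_brass = ln(0.159/0.148)/(2πk) = 0.07169/(2π·123) = 9.277×10^-5 m·K/W
  R'_cellular glass = ln(0.245/0.159)/(2πk) = 0.4324/(2π·0.0664) = 1.036 m·K/W
  R'_conv,out = 1/(2πr h) = 1/(2π·0.245·7.79) = 0.08339 m·K/W
ΣR = 9.277×10^-5 + 1.036 + 0.08339 = 1.119 m·K/W
Q' = ΔT/ΣR = (129 °C − 7.06 °C)/1.119 = 109 W/m

Q' = 109 W/m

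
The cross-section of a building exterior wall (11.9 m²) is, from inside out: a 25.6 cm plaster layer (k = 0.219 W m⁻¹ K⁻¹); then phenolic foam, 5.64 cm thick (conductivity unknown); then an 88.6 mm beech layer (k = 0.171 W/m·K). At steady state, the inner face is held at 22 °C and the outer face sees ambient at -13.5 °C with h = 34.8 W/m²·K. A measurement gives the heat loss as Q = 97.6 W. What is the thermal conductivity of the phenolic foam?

ΣR = ΔT/Q = |22 − -13.5|/97.6 = 0.3637 K/W
Known resistances:
  R_plaster = L/(kA) = 0.256/(0.219·11.9) = 0.09823 K/W
  R_beech = L/(kA) = 0.0886/(0.171·11.9) = 0.04354 K/W
  R_conv,out = 1/(hA) = 1/(34.8·11.9) = 0.002415 K/W
R_phenolic foam = ΣR − ΣR_known = 0.3637 − 0.1442 = 0.2195 K/W
L/(kA) = 0.2195 ⇒ k = 0.0564/(0.2195·11.9) = 0.0216 W/m·K

k = 0.0216 W/m·K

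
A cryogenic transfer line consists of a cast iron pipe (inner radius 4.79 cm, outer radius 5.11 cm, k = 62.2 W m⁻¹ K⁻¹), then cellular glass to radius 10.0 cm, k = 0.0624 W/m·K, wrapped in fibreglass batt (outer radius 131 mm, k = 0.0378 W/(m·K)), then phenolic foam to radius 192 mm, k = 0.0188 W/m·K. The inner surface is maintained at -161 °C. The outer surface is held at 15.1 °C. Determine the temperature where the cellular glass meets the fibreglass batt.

T = -111 °C

Treat each layer as a resistance in series:
  R'_cast iron = ln(0.0511/0.0479)/(2πk) = 0.06467/(2π·62.2) = 1.655×10^-4 m·K/W
  R'_cellular glass = ln(0.100/0.0511)/(2πk) = 0.6714/(2π·0.0624) = 1.712 m·K/W
  R'_fibreglass batt = ln(0.131/0.100)/(2πk) = 0.2700/(2π·0.0378) = 1.137 m·K/W
  R'_phenolic foam = ln(0.192/0.131)/(2πk) = 0.3823/(2π·0.0188) = 3.236 m·K/W
ΣR = 1.655×10^-4 + 1.712 + 1.137 + 3.236 = 6.085 m·K/W
Q' = ΔT/ΣR = (-161 °C − 15.1 °C)/6.085 = -28.94 W/m
From the inner boundary to the cellular glass/fibreglass batt interface, ΣR_partial = 1.712 m·K/W.
T_interface = T_in − Q'·ΣR_partial = -161 °C − (-28.94)(1.712) = -111 °C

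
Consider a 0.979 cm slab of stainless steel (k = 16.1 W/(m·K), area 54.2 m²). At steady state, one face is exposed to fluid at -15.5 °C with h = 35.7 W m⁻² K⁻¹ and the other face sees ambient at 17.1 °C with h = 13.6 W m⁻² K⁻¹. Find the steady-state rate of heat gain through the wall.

Q = 17300 W

Resistance network (inner→outer):
  R_conv,in = 1/(hA) = 1/(35.7·54.2) = 5.168×10^-4 K/W
  R_stainless steel = L/(kA) = 0.00979/(16.1·54.2) = 1.122×10^-5 K/W
  R_conv,out = 1/(hA) = 1/(13.6·54.2) = 0.001357 K/W
ΣR = 5.168×10^-4 + 1.122×10^-5 + 0.001357 = 0.001885 K/W
Q = ΔT/ΣR = (-15.5 °C − 17.1 °C)/0.001885 = -17300 W
(Negative Q ⇒ heat flows inward; heat gain = 17300 W.)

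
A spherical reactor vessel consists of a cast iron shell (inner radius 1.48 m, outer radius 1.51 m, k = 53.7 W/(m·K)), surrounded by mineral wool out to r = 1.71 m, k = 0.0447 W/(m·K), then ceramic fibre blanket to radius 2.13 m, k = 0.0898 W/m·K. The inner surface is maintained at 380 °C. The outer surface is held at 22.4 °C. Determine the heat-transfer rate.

Q = 1490 W

Resistance network (inner→outer):
  R_cast iron = (1/1.48 − 1/1.51)/(4πk) = 0.01342/(4π·53.7) = 1.989×10^-5 K/W
  R_mineral wool = (1/1.51 − 1/1.71)/(4πk) = 0.07746/(4π·0.0447) = 0.1379 K/W
  R_ceramic fibre blanket = (1/1.71 − 1/2.13)/(4πk) = 0.1153/(4π·0.0898) = 0.1022 K/W
ΣR = 1.989×10^-5 + 0.1379 + 0.1022 = 0.2401 K/W
Q = ΔT/ΣR = (380 °C − 22.4 °C)/0.2401 = 1490 W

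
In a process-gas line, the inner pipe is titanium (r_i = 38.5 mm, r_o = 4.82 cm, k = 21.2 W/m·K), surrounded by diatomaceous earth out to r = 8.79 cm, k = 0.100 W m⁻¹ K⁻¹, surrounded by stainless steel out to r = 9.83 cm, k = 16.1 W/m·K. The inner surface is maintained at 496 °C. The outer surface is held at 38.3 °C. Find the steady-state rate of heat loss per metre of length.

Q' = 477 W/m

Treat each layer as a resistance in series:
  R'_titanium = ln(0.0482/0.0385)/(2πk) = 0.2247/(2π·21.2) = 0.001687 m·K/W
  R'_diatomaceous earth = ln(0.0879/0.0482)/(2πk) = 0.6008/(2π·0.100) = 0.9563 m·K/W
  R'_stainless steel = ln(0.0983/0.0879)/(2πk) = 0.1118/(2π·16.1) = 0.001105 m·K/W
ΣR = 0.001687 + 0.9563 + 0.001105 = 0.9591 m·K/W
Q' = ΔT/ΣR = (496 °C − 38.3 °C)/0.9591 = 477 W/m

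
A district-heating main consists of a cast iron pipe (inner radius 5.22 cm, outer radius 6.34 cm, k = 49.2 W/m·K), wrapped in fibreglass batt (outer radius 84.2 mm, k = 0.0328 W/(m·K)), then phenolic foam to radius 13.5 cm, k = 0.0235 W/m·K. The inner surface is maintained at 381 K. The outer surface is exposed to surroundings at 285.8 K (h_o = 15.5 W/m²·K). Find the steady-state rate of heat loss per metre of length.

Treat each layer as a resistance in series:
  R'_cast iron = ln(0.0634/0.0522)/(2πk) = 0.1944/(2π·49.2) = 6.288×10^-4 m·K/W
  R'_fibreglass batt = ln(0.0842/0.0634)/(2πk) = 0.2837/(2π·0.0328) = 1.377 m·K/W
  R'_phenolic foam = ln(0.135/0.0842)/(2πk) = 0.4721/(2π·0.0235) = 3.197 m·K/W
  R'_conv,out = 1/(2πr h) = 1/(2π·0.135·15.5) = 0.07606 m·K/W
ΣR = 6.288×10^-4 + 1.377 + 3.197 + 0.07606 = 4.651 m·K/W
Q' = ΔT/ΣR = (381 K − 285.8 K)/4.651 = 20.5 W/m

Q' = 20.5 W/m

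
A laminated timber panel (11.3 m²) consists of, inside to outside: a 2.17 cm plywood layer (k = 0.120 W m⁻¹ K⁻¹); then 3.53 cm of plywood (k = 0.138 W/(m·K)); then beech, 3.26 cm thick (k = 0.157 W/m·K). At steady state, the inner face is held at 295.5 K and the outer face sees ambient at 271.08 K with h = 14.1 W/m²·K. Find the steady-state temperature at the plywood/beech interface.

Treat each layer as a resistance in series:
  R_plywood = L/(kA) = 0.0217/(0.120·11.3) = 0.01600 K/W
  R_plywood = L/(kA) = 0.0353/(0.138·11.3) = 0.02264 K/W
  R_beech = L/(kA) = 0.0326/(0.157·11.3) = 0.01838 K/W
  R_conv,out = 1/(hA) = 1/(14.1·11.3) = 0.006276 K/W
ΣR = 0.01600 + 0.02264 + 0.01838 + 0.006276 = 0.06330 K/W
Q = ΔT/ΣR = (295.5 K − 271.08 K)/0.06330 = 385.8 W
From the inner boundary to the plywood/beech interface, ΣR_partial = 0.03864 K/W.
T_interface = T_in − Q·ΣR_partial = 295.5 K − (385.8)(0.03864) = 280.59 K

T = 280.59 K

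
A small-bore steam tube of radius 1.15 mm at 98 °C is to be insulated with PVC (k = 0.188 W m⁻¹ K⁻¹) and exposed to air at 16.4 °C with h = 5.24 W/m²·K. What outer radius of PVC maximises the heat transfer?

r_cr = 3.59 cm

For a cylinder, r_cr = k_ins/h = 0.188/5.24 = 0.0359 m = 3.59 cm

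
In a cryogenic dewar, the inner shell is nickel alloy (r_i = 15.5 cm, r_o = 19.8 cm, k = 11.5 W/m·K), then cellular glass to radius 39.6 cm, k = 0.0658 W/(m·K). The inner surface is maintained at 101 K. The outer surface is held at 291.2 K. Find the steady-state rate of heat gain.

Treat each layer as a resistance in series:
  R_nickel alloy = (1/0.155 − 1/0.198)/(4πk) = 1.401/(4π·11.5) = 0.009695 K/W
  R_cellular glass = (1/0.198 − 1/0.396)/(4πk) = 2.525/(4π·0.0658) = 3.054 K/W
ΣR = 0.009695 + 3.054 = 3.064 K/W
Q = ΔT/ΣR = (101 K − 291.2 K)/3.064 = -62.1 W
(Negative Q ⇒ heat flows inward; heat gain = 62.1 W.)

Q = 62.1 W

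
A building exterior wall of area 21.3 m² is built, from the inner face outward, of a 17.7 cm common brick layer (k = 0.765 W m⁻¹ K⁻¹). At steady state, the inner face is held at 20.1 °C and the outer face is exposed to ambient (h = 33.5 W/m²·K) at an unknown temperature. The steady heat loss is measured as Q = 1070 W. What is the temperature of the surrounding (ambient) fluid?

T_out = 6.98 °C

Sum the resistances:
  R_common brick = L/(kA) = 0.177/(0.765·21.3) = 0.01086 K/W
  R_conv,out = 1/(hA) = 1/(33.5·21.3) = 0.001401 K/W
ΣR = 0.01226 K/W
ΔT = Q·ΣR = 1070 × 0.01226 = 13.12 K
Heat flows outward, so T_out = T_in − ΔT = 20.1 − 13.12 = 6.98 °C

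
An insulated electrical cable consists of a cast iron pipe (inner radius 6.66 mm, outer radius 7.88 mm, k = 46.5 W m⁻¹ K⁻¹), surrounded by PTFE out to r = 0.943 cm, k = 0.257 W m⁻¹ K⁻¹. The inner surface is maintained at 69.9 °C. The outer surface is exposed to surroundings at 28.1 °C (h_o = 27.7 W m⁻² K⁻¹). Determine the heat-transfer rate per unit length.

Series thermal resistances, inner to outer:
  R'_cast iron = ln(0.00788/0.00666)/(2πk) = 0.1682/(2π·46.5) = 5.757×10^-4 m·K/W
  R'_PTFE = ln(0.00943/0.00788)/(2πk) = 0.1796/(2π·0.257) = 0.1112 m·K/W
  R'_conv,out = 1/(2πr h) = 1/(2π·0.00943·27.7) = 0.6093 m·K/W
ΣR = 5.757×10^-4 + 0.1112 + 0.6093 = 0.7211 m·K/W
Q' = ΔT/ΣR = (69.9 °C − 28.1 °C)/0.7211 = 58.0 W/m

Q' = 58.0 W/m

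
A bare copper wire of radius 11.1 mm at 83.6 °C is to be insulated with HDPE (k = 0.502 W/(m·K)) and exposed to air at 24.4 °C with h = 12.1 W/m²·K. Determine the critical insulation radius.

For a cylinder, r_cr = k_ins/h = 0.502/12.1 = 0.0415 m = 4.15 cm

r_cr = 4.15 cm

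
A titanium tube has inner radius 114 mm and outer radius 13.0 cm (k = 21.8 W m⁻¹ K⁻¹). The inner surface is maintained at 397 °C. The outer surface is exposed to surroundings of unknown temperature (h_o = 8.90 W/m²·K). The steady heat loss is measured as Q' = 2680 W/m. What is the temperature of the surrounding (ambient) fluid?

Series resistances:
  R'_titanium = ln(0.130/0.114)/(2πk) = 0.1313/(2π·21.8) = 9.588×10^-4 m·K/W
  R'_conv,out = 1/(2πr h) = 1/(2π·0.130·8.90) = 0.1376 m·K/W
ΣR = 0.1385 m·K/W
ΔT = Q'·ΣR = 2680 × 0.1385 = 371.2 K
Heat flows outward, so T_out = T_in − ΔT = 397 − 371.2 = 25.8 °C

T_out = 25.8 °C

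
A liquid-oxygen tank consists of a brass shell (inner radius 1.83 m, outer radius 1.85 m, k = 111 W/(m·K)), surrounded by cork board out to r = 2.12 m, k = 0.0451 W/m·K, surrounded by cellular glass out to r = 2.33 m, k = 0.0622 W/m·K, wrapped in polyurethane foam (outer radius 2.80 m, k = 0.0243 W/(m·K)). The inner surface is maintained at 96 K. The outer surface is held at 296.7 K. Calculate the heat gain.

Resistance network (inner→outer):
  R_brass = (1/1.83 − 1/1.85)/(4πk) = 0.005908/(4π·111) = 4.235×10^-6 K/W
  R_cork board = (1/1.85 − 1/2.12)/(4πk) = 0.06884/(4π·0.0451) = 0.1215 K/W
  R_cellular glass = (1/2.12 − 1/2.33)/(4πk) = 0.04251/(4π·0.0622) = 0.05439 K/W
  R_polyurethane foam = (1/2.33 − 1/2.80)/(4πk) = 0.07204/(4π·0.0243) = 0.2359 K/W
ΣR = 4.235×10^-6 + 0.1215 + 0.05439 + 0.2359 = 0.4118 K/W
Q = ΔT/ΣR = (96 K − 296.7 K)/0.4118 = -487 W
(Negative Q ⇒ heat flows inward; heat gain = 487 W.)

Q = 487 W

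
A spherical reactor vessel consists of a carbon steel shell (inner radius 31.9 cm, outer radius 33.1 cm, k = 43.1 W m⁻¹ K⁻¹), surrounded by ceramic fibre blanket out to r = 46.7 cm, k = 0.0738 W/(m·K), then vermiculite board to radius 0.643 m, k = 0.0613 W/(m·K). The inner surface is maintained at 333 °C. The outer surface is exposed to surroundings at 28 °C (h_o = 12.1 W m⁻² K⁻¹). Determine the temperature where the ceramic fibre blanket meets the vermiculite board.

Resistance network (inner→outer):
  R_carbon steel = (1/0.319 − 1/0.331)/(4πk) = 0.1136/(4π·43.1) = 2.098×10^-4 K/W
  R_ceramic fibre blanket = (1/0.331 − 1/0.467)/(4πk) = 0.8798/(4π·0.0738) = 0.9487 K/W
  R_vermiculite board = (1/0.467 − 1/0.643)/(4πk) = 0.5861/(4π·0.0613) = 0.7609 K/W
  R_conv,out = 1/(4πr²h) = 1/(4π·0.643²·12.1) = 0.01591 K/W
ΣR = 2.098×10^-4 + 0.9487 + 0.7609 + 0.01591 = 1.726 K/W
Q = ΔT/ΣR = (333 °C − 28 °C)/1.726 = 176.7 W
From the inner boundary to the ceramic fibre blanket/vermiculite board interface, ΣR_partial = 0.9489 K/W.
T_interface = T_in − Q·ΣR_partial = 333 °C − (176.7)(0.9489) = 165 °C

T = 165 °C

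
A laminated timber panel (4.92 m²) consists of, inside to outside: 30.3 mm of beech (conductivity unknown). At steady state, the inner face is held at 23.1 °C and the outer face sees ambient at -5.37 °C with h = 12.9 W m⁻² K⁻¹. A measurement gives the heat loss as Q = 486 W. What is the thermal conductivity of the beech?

k = 0.144 W/m·K

ΣR = ΔT/Q = |23.1 − -5.37|/486 = 0.05858 K/W
Known resistances:
  R_conv,out = 1/(hA) = 1/(12.9·4.92) = 0.01576 K/W
R_beech = ΣR − ΣR_known = 0.05858 − 0.01576 = 0.04282 K/W
L/(kA) = 0.04282 ⇒ k = 0.0303/(0.04282·4.92) = 0.144 W/m·K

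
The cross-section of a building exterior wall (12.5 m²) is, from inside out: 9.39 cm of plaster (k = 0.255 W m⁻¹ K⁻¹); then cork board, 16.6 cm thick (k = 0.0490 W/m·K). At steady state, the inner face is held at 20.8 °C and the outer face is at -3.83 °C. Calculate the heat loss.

Q = 82.0 W

Series thermal resistances, inner to outer:
  R_plaster = L/(kA) = 0.0939/(0.255·12.5) = 0.02946 K/W
  R_cork board = L/(kA) = 0.166/(0.0490·12.5) = 0.2710 K/W
ΣR = 0.02946 + 0.2710 = 0.3005 K/W
Q = ΔT/ΣR = (20.8 °C − -3.83 °C)/0.3005 = 82.0 W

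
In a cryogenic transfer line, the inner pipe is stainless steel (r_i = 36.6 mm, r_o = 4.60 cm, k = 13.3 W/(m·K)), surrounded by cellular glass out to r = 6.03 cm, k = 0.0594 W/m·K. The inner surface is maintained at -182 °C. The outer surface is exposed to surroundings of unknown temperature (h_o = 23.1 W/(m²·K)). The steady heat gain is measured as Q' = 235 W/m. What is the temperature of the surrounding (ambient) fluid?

T_out = 15.9 °C

Series resistances:
  R'_stainless steel = ln(0.0460/0.0366)/(2πk) = 0.2286/(2π·13.3) = 0.002735 m·K/W
  R'_cellular glass = ln(0.0603/0.0460)/(2πk) = 0.2707/(2π·0.0594) = 0.7253 m·K/W
  R'_conv,out = 1/(2πr h) = 1/(2π·0.0603·23.1) = 0.1143 m·K/W
ΣR = 0.8423 m·K/W
ΔT = Q'·ΣR = 235 × 0.8423 = 197.9 K
Heat flows inward, so T_out = T_in + ΔT = -182 + 197.9 = 15.9 °C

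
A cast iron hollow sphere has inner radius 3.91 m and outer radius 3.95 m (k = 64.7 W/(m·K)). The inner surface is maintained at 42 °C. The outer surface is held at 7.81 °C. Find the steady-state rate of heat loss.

Q = 4πk·ΔT/(1/r₁ − 1/r₂) = 4π × 64.7 × 34.19 / (1/3.91 − 1/3.95) = 1.07×10^7 W

Q = 1.07×10^7 W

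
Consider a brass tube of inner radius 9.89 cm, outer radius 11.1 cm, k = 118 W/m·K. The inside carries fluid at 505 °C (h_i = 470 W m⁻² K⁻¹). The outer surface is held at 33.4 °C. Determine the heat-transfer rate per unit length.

Treat each layer as a resistance in series:
  R'_conv,in = 1/(2πr h) = 1/(2π·0.0989·470) = 0.003424 m·K/W
  R'_brass = ln(0.111/0.0989)/(2πk) = 0.1154/(2π·118) = 1.557×10^-4 m·K/W
ΣR = 0.003424 + 1.557×10^-4 = 0.003580 m·K/W
Q' = ΔT/ΣR = (505 °C − 33.4 °C)/0.003580 = 1.32×10^5 W/m

Q' = 132 kW/m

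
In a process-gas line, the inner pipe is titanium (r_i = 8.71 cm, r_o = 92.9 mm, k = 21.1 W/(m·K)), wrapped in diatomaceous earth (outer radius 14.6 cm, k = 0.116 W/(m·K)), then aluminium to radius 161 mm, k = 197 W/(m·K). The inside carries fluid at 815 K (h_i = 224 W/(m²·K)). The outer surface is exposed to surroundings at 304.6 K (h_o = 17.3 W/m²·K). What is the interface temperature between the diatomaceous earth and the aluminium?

Resistance network (inner→outer):
  R'_conv,in = 1/(2πr h) = 1/(2π·0.0871·224) = 0.008157 m·K/W
  R'_titanium = ln(0.0929/0.0871)/(2πk) = 0.06447/(2π·21.1) = 4.863×10^-4 m·K/W
  R'_diatomaceous earth = ln(0.146/0.0929)/(2πk) = 0.4521/(2π·0.116) = 0.6203 m·K/W
  R'_aluminium = ln(0.161/0.146)/(2πk) = 0.09780/(2π·197) = 7.901×10^-5 m·K/W
  R'_conv,out = 1/(2πr h) = 1/(2π·0.161·17.3) = 0.05714 m·K/W
ΣR = 0.008157 + 4.863×10^-4 + 0.6203 + 7.901×10^-5 + 0.05714 = 0.6862 m·K/W
Q' = ΔT/ΣR = (815 K − 304.6 K)/0.6862 = 743.8 W/m
From the inner boundary to the diatomaceous earth/aluminium interface, ΣR_partial = 0.6289 m·K/W.
T_interface = T_in − Q'·ΣR_partial = 815 K − (743.8)(0.6289) = 347.2 K

T = 347.2 K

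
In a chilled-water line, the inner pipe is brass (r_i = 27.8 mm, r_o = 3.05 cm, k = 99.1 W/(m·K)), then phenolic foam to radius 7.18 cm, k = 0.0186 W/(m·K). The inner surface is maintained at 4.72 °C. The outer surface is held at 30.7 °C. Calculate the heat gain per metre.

Q' = 3.55 W/m

Treat each layer as a resistance in series:
  R'_brass = ln(0.0305/0.0278)/(2πk) = 0.09269/(2π·99.1) = 1.489×10^-4 m·K/W
  R'_phenolic foam = ln(0.0718/0.0305)/(2πk) = 0.8562/(2π·0.0186) = 7.326 m·K/W
ΣR = 1.489×10^-4 + 7.326 = 7.326 m·K/W
Q' = ΔT/ΣR = (4.72 °C − 30.7 °C)/7.326 = -3.55 W/m
(Negative Q' ⇒ heat flows inward; heat gain = 3.55 W/m.)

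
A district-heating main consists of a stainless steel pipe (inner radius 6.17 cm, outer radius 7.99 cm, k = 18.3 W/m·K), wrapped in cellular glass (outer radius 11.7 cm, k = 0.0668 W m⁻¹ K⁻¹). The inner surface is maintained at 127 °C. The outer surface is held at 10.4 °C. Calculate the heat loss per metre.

Series thermal resistances, inner to outer:
  R'_stainless steel = ln(0.0799/0.0617)/(2πk) = 0.2585/(2π·18.3) = 0.002248 m·K/W
  R'_cellular glass = ln(0.117/0.0799)/(2πk) = 0.3814/(2π·0.0668) = 0.9087 m·K/W
ΣR = 0.002248 + 0.9087 = 0.9109 m·K/W
Q' = ΔT/ΣR = (127 °C − 10.4 °C)/0.9109 = 128 W/m

Q' = 128 W/m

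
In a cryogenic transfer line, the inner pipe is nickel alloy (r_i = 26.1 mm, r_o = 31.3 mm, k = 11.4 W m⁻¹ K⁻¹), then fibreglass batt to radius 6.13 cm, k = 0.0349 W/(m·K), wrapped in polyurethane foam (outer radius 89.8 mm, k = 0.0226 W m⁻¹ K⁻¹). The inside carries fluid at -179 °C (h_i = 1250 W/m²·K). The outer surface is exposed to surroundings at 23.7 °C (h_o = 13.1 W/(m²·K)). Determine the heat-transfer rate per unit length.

Series thermal resistances, inner to outer:
  R'_conv,in = 1/(2πr h) = 1/(2π·0.0261·1250) = 0.004878 m·K/W
  R'_nickel alloy = ln(0.0313/0.0261)/(2πk) = 0.1817/(2π·11.4) = 0.002536 m·K/W
  R'_fibreglass batt = ln(0.0613/0.0313)/(2πk) = 0.6722/(2π·0.0349) = 3.065 m·K/W
  R'_polyurethane foam = ln(0.0898/0.0613)/(2πk) = 0.3818/(2π·0.0226) = 2.689 m·K/W
  R'_conv,out = 1/(2πr h) = 1/(2π·0.0898·13.1) = 0.1353 m·K/W
ΣR = 0.004878 + 0.002536 + 3.065 + 2.689 + 0.1353 = 5.897 m·K/W
Q' = ΔT/ΣR = (-179 °C − 23.7 °C)/5.897 = -34.4 W/m
(Negative Q' ⇒ heat flows inward; heat gain = 34.4 W/m.)

Q' = 34.4 W/m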